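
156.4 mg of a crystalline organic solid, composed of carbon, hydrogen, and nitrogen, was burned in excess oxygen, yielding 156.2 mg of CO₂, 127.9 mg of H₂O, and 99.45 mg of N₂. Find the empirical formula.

CH4N2

mol C = 0.1562 g CO₂ ÷ 44.009 g/mol = 0.0035493 mol
mol H = 2 × 0.1279 g H₂O ÷ 18.015 g/mol = 0.014199 mol
mol N = 2 × 0.09945 g N₂ ÷ 28.014 g/mol = 0.0071000 mol
Divide by the smallest (0.0035493 mol): C 1.000, H 4.001, N 2.000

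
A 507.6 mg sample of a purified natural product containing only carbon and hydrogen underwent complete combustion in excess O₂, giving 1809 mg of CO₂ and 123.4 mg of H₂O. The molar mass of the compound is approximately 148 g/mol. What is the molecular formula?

C12H4

mol C = 1.809 g CO₂ ÷ 44.009 g/mol = 0.041105 mol
mol H = 2 × 0.1234 g H₂O ÷ 18.015 g/mol = 0.013700 mol
Divide by the smallest (0.013700 mol): C 3.000, H 1.000
Empirical formula: C3H
Empirical-formula mass = 37.04 g/mol; 148 ÷ 37.04 ≈ 4, so the molecular formula is C12H4.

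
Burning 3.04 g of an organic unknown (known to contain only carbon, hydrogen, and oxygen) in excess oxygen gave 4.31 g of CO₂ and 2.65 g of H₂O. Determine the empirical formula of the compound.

CH3O

mol C = 4.31 g CO₂ ÷ 44.009 g/mol = 0.09793 mol
mol H = 2 × 2.65 g H₂O ÷ 18.015 g/mol = 0.2942 mol
mass O = 3.04 − (1.176 + 0.2966) = 1.567 g → mol O = 1.567 ÷ 15.999 = 0.09795 mol
Divide by the smallest (0.09793 mol): C 1.000, H 3.004, O 1.000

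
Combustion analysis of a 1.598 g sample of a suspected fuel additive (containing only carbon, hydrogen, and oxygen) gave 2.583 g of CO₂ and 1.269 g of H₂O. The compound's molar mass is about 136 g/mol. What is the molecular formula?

C5H12O4

mol C = 2.583 g CO₂ ÷ 44.009 g/mol = 0.058693 mol
mol H = 2 × 1.269 g H₂O ÷ 18.015 g/mol = 0.14088 mol
mass O = 1.598 − (0.70496 + 0.14201) = 0.75103 g → mol O = 0.75103 ÷ 15.999 = 0.046943 mol
Divide by the smallest (0.046943 mol): C 1.250, H 3.001, O 1.000
Multiplying each by 4 gives whole numbers: C 5.00, H 12.00, O 4.00
Empirical formula: C5H12O4
Empirical-formula mass = 136.15 g/mol; 136 ÷ 136.15 ≈ 1, so the molecular formula is C5H12O4.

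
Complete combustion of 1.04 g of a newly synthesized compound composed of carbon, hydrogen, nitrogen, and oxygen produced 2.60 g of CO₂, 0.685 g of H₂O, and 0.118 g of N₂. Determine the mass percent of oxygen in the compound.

mol C = 2.60 g CO₂ ÷ 44.009 g/mol = 0.05908 mol
mol H = 2 × 0.685 g H₂O ÷ 18.015 g/mol = 0.07605 mol
mol N = 2 × 0.118 g N₂ ÷ 28.014 g/mol = 0.008424 mol
mass O = 1.04 − (0.7096 + 0.07666 + 0.1180) = 0.1357 g → mol O = 0.1357 ÷ 15.999 = 0.008485 mol
mass % O = 0.1357 g ÷ 1.04 g × 100%

13.1%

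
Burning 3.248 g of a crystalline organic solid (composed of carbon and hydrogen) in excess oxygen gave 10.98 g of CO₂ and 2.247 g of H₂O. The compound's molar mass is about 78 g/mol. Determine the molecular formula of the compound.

C6H6

mol C = 10.98 g CO₂ ÷ 44.009 g/mol = 0.24949 mol
mol H = 2 × 2.247 g H₂O ÷ 18.015 g/mol = 0.24946 mol
Divide by the smallest (0.24946 mol): C 1.000, H 1.000
Empirical formula: CH
Empirical-formula mass = 13.02 g/mol; 78 ÷ 13.02 ≈ 6, so the molecular formula is C6H6.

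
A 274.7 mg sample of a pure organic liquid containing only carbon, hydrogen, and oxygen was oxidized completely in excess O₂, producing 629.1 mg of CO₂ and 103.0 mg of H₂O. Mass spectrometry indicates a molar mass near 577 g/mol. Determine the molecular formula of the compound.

mol C = 0.6291 g CO₂ ÷ 44.009 g/mol = 0.014295 mol
mol H = 2 × 0.1030 g H₂O ÷ 18.015 g/mol = 0.011435 mol
mass O = 0.2747 − (0.17169 + 0.011526) = 0.091479 g → mol O = 0.091479 ÷ 15.999 = 0.0057178 mol
Divide by the smallest (0.0057178 mol): C 2.500, H 2.000, O 1.000
Multiplying each by 2 gives whole numbers: C 5.00, H 4.00, O 2.00
Empirical formula: C5H4O2
Empirical-formula mass = 96.08 g/mol; 577 ÷ 96.08 ≈ 6, so the molecular formula is C30H24O12.

C30H24O12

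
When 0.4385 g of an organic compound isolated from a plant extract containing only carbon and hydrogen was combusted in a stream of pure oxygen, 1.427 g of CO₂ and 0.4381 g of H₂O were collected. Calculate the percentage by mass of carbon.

88.82%

mol C = 1.427 g CO₂ ÷ 44.009 g/mol = 0.032425 mol
mol H = 2 × 0.4381 g H₂O ÷ 18.015 g/mol = 0.048637 mol
mass % C = 0.38946 g ÷ 0.4385 g × 100%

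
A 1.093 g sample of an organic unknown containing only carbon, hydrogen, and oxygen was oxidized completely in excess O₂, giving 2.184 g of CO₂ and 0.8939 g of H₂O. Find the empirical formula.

mol C = 2.184 g CO₂ ÷ 44.009 g/mol = 0.049626 mol
mol H = 2 × 0.8939 g H₂O ÷ 18.015 g/mol = 0.099240 mol
mass O = 1.093 − (0.59606 + 0.10003) = 0.39691 g → mol O = 0.39691 ÷ 15.999 = 0.024808 mol
Divide by the smallest (0.024808 mol): C 2.000, H 4.000, O 1.000

C2H4O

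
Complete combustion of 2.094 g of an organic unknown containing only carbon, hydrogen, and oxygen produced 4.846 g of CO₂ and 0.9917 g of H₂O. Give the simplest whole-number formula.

C8H8O3

mol C = 4.846 g CO₂ ÷ 44.009 g/mol = 0.11011 mol
mol H = 2 × 0.9917 g H₂O ÷ 18.015 g/mol = 0.11010 mol
mass O = 2.094 − (1.3226 + 0.11098) = 0.66044 g → mol O = 0.66044 ÷ 15.999 = 0.041280 mol
Divide by the smallest (0.041280 mol): C 2.667, H 2.667, O 1.000
Multiplying each by 3 gives whole numbers: C 8.00, H 8.00, O 3.00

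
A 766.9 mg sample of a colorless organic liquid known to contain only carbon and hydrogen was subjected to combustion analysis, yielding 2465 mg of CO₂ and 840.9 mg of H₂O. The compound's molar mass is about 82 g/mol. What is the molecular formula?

mol C = 2.465 g CO₂ ÷ 44.009 g/mol = 0.056011 mol
mol H = 2 × 0.8409 g H₂O ÷ 18.015 g/mol = 0.093356 mol
Divide by the smallest (0.056011 mol): C 1.000, H 1.667
Multiplying each by 3 gives whole numbers: C 3.00, H 5.00
Empirical formula: C3H5
Empirical-formula mass = 41.07 g/mol; 82 ÷ 41.07 ≈ 2, so the molecular formula is C6H10.

C6H10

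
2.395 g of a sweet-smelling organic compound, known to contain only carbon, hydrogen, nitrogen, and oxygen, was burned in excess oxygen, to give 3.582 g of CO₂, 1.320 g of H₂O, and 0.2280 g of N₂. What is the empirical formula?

C5H9NO4

mol C = 3.582 g CO₂ ÷ 44.009 g/mol = 0.081392 mol
mol H = 2 × 1.320 g H₂O ÷ 18.015 g/mol = 0.14654 mol
mol N = 2 × 0.2280 g N₂ ÷ 28.014 g/mol = 0.016278 mol
mass O = 2.395 − (0.97760 + 0.14772 + 0.22800) = 1.0417 g → mol O = 1.0417 ÷ 15.999 = 0.065109 mol
Divide by the smallest (0.016278 mol): C 5.000, H 9.003, N 1.000, O 4.000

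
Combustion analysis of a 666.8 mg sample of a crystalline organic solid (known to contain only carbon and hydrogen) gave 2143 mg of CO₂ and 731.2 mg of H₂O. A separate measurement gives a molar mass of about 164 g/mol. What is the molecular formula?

C12H20

mol C = 2.143 g CO₂ ÷ 44.009 g/mol = 0.048695 mol
mol H = 2 × 0.7312 g H₂O ÷ 18.015 g/mol = 0.081177 mol
Divide by the smallest (0.048695 mol): C 1.000, H 1.667
Multiplying each by 3 gives whole numbers: C 3.00, H 5.00
Empirical formula: C3H5
Empirical-formula mass = 41.07 g/mol; 164 ÷ 41.07 ≈ 4, so the molecular formula is C12H20.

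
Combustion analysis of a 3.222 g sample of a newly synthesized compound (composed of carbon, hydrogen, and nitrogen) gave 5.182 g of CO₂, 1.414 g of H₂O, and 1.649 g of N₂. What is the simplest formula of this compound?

mol C = 5.182 g CO₂ ÷ 44.009 g/mol = 0.11775 mol
mol H = 2 × 1.414 g H₂O ÷ 18.015 g/mol = 0.15698 mol
mol N = 2 × 1.649 g N₂ ÷ 28.014 g/mol = 0.11773 mol
Divide by the smallest (0.11773 mol): C 1.000, H 1.333, N 1.000
Multiplying each by 3 gives whole numbers: C 3.00, H 4.00, N 3.00

C3H4N3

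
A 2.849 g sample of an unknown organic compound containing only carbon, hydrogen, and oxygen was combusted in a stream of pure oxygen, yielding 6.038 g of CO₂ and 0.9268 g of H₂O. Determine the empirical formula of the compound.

C4H3O2

mol C = 6.038 g CO₂ ÷ 44.009 g/mol = 0.13720 mol
mol H = 2 × 0.9268 g H₂O ÷ 18.015 g/mol = 0.10289 mol
mass O = 2.849 − (1.6479 + 0.10372) = 1.0974 g → mol O = 1.0974 ÷ 15.999 = 0.068591 mol
Divide by the smallest (0.068591 mol): C 2.000, H 1.500, O 1.000
Multiplying each by 2 gives whole numbers: C 4.00, H 3.00, O 2.00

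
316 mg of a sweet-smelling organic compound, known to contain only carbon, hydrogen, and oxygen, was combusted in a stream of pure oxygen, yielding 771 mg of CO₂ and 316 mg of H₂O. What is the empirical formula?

C4H8O

mol C = 0.771 g CO₂ ÷ 44.009 g/mol = 0.01752 mol
mol H = 2 × 0.316 g H₂O ÷ 18.015 g/mol = 0.03508 mol
mass O = 0.316 − (0.2104 + 0.03536) = 0.07022 g → mol O = 0.07022 ÷ 15.999 = 0.004389 mol
Divide by the smallest (0.004389 mol): C 3.992, H 7.994, O 1.000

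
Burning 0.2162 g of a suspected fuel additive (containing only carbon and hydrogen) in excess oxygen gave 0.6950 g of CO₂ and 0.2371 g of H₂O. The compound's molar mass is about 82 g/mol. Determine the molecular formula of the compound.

C6H10

mol C = 0.6950 g CO₂ ÷ 44.009 g/mol = 0.015792 mol
mol H = 2 × 0.2371 g H₂O ÷ 18.015 g/mol = 0.026323 mol
Divide by the smallest (0.015792 mol): C 1.000, H 1.667
Multiplying each by 3 gives whole numbers: C 3.00, H 5.00
Empirical formula: C3H5
Empirical-formula mass = 41.07 g/mol; 82 ÷ 41.07 ≈ 2, so the molecular formula is C6H10.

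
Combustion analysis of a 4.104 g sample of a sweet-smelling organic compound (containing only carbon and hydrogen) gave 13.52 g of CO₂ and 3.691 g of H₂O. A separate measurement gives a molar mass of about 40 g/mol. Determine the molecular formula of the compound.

C3H4

mol C = 13.52 g CO₂ ÷ 44.009 g/mol = 0.30721 mol
mol H = 2 × 3.691 g H₂O ÷ 18.015 g/mol = 0.40977 mol
Divide by the smallest (0.30721 mol): C 1.000, H 1.334
Multiplying each by 3 gives whole numbers: C 3.00, H 4.00
Empirical formula: C3H4
Empirical-formula mass = 40.06 g/mol; 40 ÷ 40.06 ≈ 1, so the molecular formula is C3H4.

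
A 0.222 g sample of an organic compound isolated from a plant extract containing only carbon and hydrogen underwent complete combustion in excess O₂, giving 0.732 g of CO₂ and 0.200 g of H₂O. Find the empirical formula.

C3H4

mol C = 0.732 g CO₂ ÷ 44.009 g/mol = 0.01663 mol
mol H = 2 × 0.200 g H₂O ÷ 18.015 g/mol = 0.02220 mol
Divide by the smallest (0.01663 mol): C 1.000, H 1.335
Multiplying each by 3 gives whole numbers: C 3.00, H 4.00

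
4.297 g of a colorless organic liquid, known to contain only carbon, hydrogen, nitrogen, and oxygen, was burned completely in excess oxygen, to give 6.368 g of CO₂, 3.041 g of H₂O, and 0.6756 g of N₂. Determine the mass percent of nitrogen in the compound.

15.72%

mol C = 6.368 g CO₂ ÷ 44.009 g/mol = 0.14470 mol
mol H = 2 × 3.041 g H₂O ÷ 18.015 g/mol = 0.33761 mol
mol N = 2 × 0.6756 g N₂ ÷ 28.014 g/mol = 0.048233 mol
mass O = 4.297 − (1.7380 + 0.34031 + 0.67560) = 1.5431 g → mol O = 1.5431 ÷ 15.999 = 0.096452 mol
mass % N = 0.67560 g ÷ 4.297 g × 100%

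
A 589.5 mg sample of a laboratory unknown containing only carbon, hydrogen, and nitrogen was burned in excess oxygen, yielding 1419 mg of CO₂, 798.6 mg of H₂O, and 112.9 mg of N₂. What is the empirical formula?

mol C = 1.419 g CO₂ ÷ 44.009 g/mol = 0.032243 mol
mol H = 2 × 0.7986 g H₂O ÷ 18.015 g/mol = 0.088659 mol
mol N = 2 × 0.1129 g N₂ ÷ 28.014 g/mol = 0.0080603 mol
Divide by the smallest (0.0080603 mol): C 4.000, H 11.000, N 1.000

C4H11N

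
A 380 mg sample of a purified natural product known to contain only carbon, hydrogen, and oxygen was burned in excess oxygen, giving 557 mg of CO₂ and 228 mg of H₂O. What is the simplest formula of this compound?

mol C = 0.557 g CO₂ ÷ 44.009 g/mol = 0.01266 mol
mol H = 2 × 0.228 g H₂O ÷ 18.015 g/mol = 0.02531 mol
mass O = 0.380 − (0.1520 + 0.02551) = 0.2025 g → mol O = 0.2025 ÷ 15.999 = 0.01266 mol
Divide by the smallest (0.01266 mol): C 1.000, H 2.000, O 1.000

CH2O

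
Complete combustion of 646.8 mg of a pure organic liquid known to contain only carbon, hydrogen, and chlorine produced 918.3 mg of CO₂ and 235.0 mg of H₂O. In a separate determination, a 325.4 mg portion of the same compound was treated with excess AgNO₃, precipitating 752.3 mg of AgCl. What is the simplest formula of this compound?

C4H5Cl2

mol C = 0.9183 g CO₂ ÷ 44.009 g/mol = 0.020866 mol
mol H = 2 × 0.2350 g H₂O ÷ 18.015 g/mol = 0.026089 mol
From the AgCl data: mol Cl per gram of compound = (0.7523 ÷ 143.318) ÷ 0.3254 = 0.016131 mol/g, so in the 0.6468 g combustion sample mol Cl = 0.010434 mol
Divide by the smallest (0.010434 mol): C 2.000, H 2.500, Cl 1.000
Multiplying each by 2 gives whole numbers: C 4.00, H 5.00, Cl 2.00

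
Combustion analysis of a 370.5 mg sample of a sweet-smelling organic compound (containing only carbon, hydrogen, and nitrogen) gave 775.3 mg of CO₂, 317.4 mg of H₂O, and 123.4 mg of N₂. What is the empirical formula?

mol C = 0.7753 g CO₂ ÷ 44.009 g/mol = 0.017617 mol
mol H = 2 × 0.3174 g H₂O ÷ 18.015 g/mol = 0.035237 mol
mol N = 2 × 0.1234 g N₂ ÷ 28.014 g/mol = 0.0088099 mol
Divide by the smallest (0.0088099 mol): C 2.000, H 4.000, N 1.000

C2H4N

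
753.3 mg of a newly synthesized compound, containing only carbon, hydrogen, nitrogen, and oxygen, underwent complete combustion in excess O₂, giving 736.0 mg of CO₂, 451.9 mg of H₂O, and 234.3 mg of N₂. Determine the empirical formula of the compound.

mol C = 0.7360 g CO₂ ÷ 44.009 g/mol = 0.016724 mol
mol H = 2 × 0.4519 g H₂O ÷ 18.015 g/mol = 0.050169 mol
mol N = 2 × 0.2343 g N₂ ÷ 28.014 g/mol = 0.016727 mol
mass O = 0.7533 − (0.20087 + 0.050571 + 0.23430) = 0.26756 g → mol O = 0.26756 ÷ 15.999 = 0.016723 mol
Divide by the smallest (0.016723 mol): C 1.000, H 3.000, N 1.000, O 1.000

CH3NO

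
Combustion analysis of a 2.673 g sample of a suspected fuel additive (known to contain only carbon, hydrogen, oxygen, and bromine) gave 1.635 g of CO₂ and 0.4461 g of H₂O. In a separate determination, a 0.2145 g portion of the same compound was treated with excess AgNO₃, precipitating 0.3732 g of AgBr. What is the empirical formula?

C3H4Br2O

mol C = 1.635 g CO₂ ÷ 44.009 g/mol = 0.037151 mol
mol H = 2 × 0.4461 g H₂O ÷ 18.015 g/mol = 0.049525 mol
From the AgBr data: mol Br per gram of compound = (0.3732 ÷ 187.772) ÷ 0.2145 = 0.0092658 mol/g, so in the 2.673 g combustion sample mol Br = 0.024768 mol
mass O = 2.673 − (0.44623 + 0.049922 + 1.9790) = 0.19783 g → mol O = 0.19783 ÷ 15.999 = 0.012365 mol
Divide by the smallest (0.012365 mol): C 3.005, H 4.005, Br 2.003, O 1.000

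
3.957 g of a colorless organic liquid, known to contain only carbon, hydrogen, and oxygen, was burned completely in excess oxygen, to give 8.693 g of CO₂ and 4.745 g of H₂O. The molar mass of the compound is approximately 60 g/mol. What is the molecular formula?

mol C = 8.693 g CO₂ ÷ 44.009 g/mol = 0.19753 mol
mol H = 2 × 4.745 g H₂O ÷ 18.015 g/mol = 0.52678 mol
mass O = 3.957 − (2.3725 + 0.53100) = 1.0535 g → mol O = 1.0535 ÷ 15.999 = 0.065848 mol
Divide by the smallest (0.065848 mol): C 3.000, H 8.000, O 1.000
Empirical formula: C3H8O
Empirical-formula mass = 60.10 g/mol; 60 ÷ 60.10 ≈ 1, so the molecular formula is C3H8O.

C3H8O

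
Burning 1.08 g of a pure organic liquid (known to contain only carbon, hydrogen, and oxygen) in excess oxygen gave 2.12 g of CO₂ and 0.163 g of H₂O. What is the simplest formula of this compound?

mol C = 2.12 g CO₂ ÷ 44.009 g/mol = 0.04817 mol
mol H = 2 × 0.163 g H₂O ÷ 18.015 g/mol = 0.01810 mol
mass O = 1.08 − (0.5786 + 0.01824) = 0.4832 g → mol O = 0.4832 ÷ 15.999 = 0.03020 mol
Divide by the smallest (0.01810 mol): C 2.662, H 1.000, O 1.669
Multiplying each by 3 gives whole numbers: C 7.99, H 3.00, O 5.01

C8H3O5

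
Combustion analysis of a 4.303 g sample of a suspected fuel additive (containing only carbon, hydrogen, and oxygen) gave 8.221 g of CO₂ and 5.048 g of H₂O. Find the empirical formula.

C2H6O

mol C = 8.221 g CO₂ ÷ 44.009 g/mol = 0.18680 mol
mol H = 2 × 5.048 g H₂O ÷ 18.015 g/mol = 0.56042 mol
mass O = 4.303 − (2.2437 + 0.56491) = 1.4944 g → mol O = 1.4944 ÷ 15.999 = 0.093406 mol
Divide by the smallest (0.093406 mol): C 2.000, H 6.000, O 1.000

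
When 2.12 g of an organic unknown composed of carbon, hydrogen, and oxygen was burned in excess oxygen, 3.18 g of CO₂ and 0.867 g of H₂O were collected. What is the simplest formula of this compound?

C3H4O3

mol C = 3.18 g CO₂ ÷ 44.009 g/mol = 0.07226 mol
mol H = 2 × 0.867 g H₂O ÷ 18.015 g/mol = 0.09625 mol
mass O = 2.12 − (0.8679 + 0.09702) = 1.155 g → mol O = 1.155 ÷ 15.999 = 0.07220 mol
Divide by the smallest (0.07220 mol): C 1.001, H 1.333, O 1.000
Multiplying each by 3 gives whole numbers: C 3.00, H 4.00, O 3.00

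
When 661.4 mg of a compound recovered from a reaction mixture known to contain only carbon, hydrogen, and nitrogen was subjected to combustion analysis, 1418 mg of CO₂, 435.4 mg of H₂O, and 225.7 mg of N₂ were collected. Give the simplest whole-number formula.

C2H3N

mol C = 1.418 g CO₂ ÷ 44.009 g/mol = 0.032221 mol
mol H = 2 × 0.4354 g H₂O ÷ 18.015 g/mol = 0.048337 mol
mol N = 2 × 0.2257 g N₂ ÷ 28.014 g/mol = 0.016113 mol
Divide by the smallest (0.016113 mol): C 2.000, H 3.000, N 1.000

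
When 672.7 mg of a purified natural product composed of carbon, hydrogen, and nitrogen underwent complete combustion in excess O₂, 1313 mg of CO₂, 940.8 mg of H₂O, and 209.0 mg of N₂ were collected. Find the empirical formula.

C2H7N

mol C = 1.313 g CO₂ ÷ 44.009 g/mol = 0.029835 mol
mol H = 2 × 0.9408 g H₂O ÷ 18.015 g/mol = 0.10445 mol
mol N = 2 × 0.2090 g N₂ ÷ 28.014 g/mol = 0.014921 mol
Divide by the smallest (0.014921 mol): C 2.000, H 7.000, N 1.000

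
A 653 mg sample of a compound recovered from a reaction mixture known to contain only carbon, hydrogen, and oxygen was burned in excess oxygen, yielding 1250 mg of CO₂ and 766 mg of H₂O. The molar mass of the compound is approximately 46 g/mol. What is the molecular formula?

mol C = 1.25 g CO₂ ÷ 44.009 g/mol = 0.02840 mol
mol H = 2 × 0.766 g H₂O ÷ 18.015 g/mol = 0.08504 mol
mass O = 0.653 − (0.3412 + 0.08572) = 0.2261 g → mol O = 0.2261 ÷ 15.999 = 0.01413 mol
Divide by the smallest (0.01413 mol): C 2.010, H 6.017, O 1.000
Empirical formula: C2H6O
Empirical-formula mass = 46.07 g/mol; 46 ÷ 46.07 ≈ 1, so the molecular formula is C2H6O.

C2H6O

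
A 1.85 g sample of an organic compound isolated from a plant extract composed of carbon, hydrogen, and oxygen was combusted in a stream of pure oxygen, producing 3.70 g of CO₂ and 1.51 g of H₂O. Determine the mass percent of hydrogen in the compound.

9.1%

mol C = 3.70 g CO₂ ÷ 44.009 g/mol = 0.08407 mol
mol H = 2 × 1.51 g H₂O ÷ 18.015 g/mol = 0.1676 mol
mass O = 1.85 − (1.010 + 0.1690) = 0.6712 g → mol O = 0.6712 ÷ 15.999 = 0.04195 mol
mass % H = 0.1690 g ÷ 1.85 g × 100%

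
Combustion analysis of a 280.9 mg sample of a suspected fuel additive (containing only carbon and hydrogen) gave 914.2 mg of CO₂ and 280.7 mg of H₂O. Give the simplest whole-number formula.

mol C = 0.9142 g CO₂ ÷ 44.009 g/mol = 0.020773 mol
mol H = 2 × 0.2807 g H₂O ÷ 18.015 g/mol = 0.031163 mol
Divide by the smallest (0.020773 mol): C 1.000, H 1.500
Multiplying each by 2 gives whole numbers: C 2.00, H 3.00

C2H3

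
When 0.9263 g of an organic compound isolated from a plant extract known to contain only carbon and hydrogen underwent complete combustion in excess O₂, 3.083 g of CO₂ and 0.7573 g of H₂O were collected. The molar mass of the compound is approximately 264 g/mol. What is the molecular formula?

C20H24

mol C = 3.083 g CO₂ ÷ 44.009 g/mol = 0.070054 mol
mol H = 2 × 0.7573 g H₂O ÷ 18.015 g/mol = 0.084074 mol
Divide by the smallest (0.070054 mol): C 1.000, H 1.200
Multiplying each by 5 gives whole numbers: C 5.00, H 6.00
Empirical formula: C5H6
Empirical-formula mass = 66.10 g/mol; 264 ÷ 66.10 ≈ 4, so the molecular formula is C20H24.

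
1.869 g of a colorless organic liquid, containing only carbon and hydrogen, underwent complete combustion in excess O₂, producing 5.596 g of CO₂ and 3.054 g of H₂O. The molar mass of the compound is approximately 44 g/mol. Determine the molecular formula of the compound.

mol C = 5.596 g CO₂ ÷ 44.009 g/mol = 0.12716 mol
mol H = 2 × 3.054 g H₂O ÷ 18.015 g/mol = 0.33905 mol
Divide by the smallest (0.12716 mol): C 1.000, H 2.666
Multiplying each by 3 gives whole numbers: C 3.00, H 8.00
Empirical formula: C3H8
Empirical-formula mass = 44.10 g/mol; 44 ÷ 44.10 ≈ 1, so the molecular formula is C3H8.

C3H8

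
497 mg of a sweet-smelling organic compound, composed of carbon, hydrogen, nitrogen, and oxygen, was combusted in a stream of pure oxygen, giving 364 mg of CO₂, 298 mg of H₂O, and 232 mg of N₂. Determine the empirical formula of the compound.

CH4N2O

mol C = 0.364 g CO₂ ÷ 44.009 g/mol = 0.008271 mol
mol H = 2 × 0.298 g H₂O ÷ 18.015 g/mol = 0.03308 mol
mol N = 2 × 0.232 g N₂ ÷ 28.014 g/mol = 0.01656 mol
mass O = 0.497 − (0.09934 + 0.03335 + 0.2320) = 0.1323 g → mol O = 0.1323 ÷ 15.999 = 0.008270 mol
Divide by the smallest (0.008270 mol): C 1.000, H 4.001, N 2.003, O 1.000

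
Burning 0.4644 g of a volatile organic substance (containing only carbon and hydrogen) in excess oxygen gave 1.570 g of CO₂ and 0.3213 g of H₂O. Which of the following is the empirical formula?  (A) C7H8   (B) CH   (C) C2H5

(B) CH

mol C = 1.570 g CO₂ ÷ 44.009 g/mol = 0.035675 mol
mol H = 2 × 0.3213 g H₂O ÷ 18.015 g/mol = 0.035670 mol
Divide by the smallest (0.035670 mol): C 1.000, H 1.000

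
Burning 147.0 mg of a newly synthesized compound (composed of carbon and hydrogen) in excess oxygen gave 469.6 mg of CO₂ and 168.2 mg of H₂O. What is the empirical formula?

mol C = 0.4696 g CO₂ ÷ 44.009 g/mol = 0.010671 mol
mol H = 2 × 0.1682 g H₂O ÷ 18.015 g/mol = 0.018673 mol
Divide by the smallest (0.010671 mol): C 1.000, H 1.750
Multiplying each by 4 gives whole numbers: C 4.00, H 7.00

C4H7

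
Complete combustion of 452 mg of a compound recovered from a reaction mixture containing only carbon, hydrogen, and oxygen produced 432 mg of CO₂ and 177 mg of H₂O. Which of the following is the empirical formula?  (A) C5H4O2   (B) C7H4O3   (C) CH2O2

(C) CH2O2

mol C = 0.432 g CO₂ ÷ 44.009 g/mol = 0.009816 mol
mol H = 2 × 0.177 g H₂O ÷ 18.015 g/mol = 0.01965 mol
mass O = 0.452 − (0.1179 + 0.01981) = 0.3143 g → mol O = 0.3143 ÷ 15.999 = 0.01964 mol
Divide by the smallest (0.009816 mol): C 1.000, H 2.002, O 2.001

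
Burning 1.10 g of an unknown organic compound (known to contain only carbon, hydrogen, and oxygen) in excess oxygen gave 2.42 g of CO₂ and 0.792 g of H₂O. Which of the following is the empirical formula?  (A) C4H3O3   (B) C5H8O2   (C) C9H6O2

(B) C5H8O2

mol C = 2.42 g CO₂ ÷ 44.009 g/mol = 0.05499 mol
mol H = 2 × 0.792 g H₂O ÷ 18.015 g/mol = 0.08793 mol
mass O = 1.10 − (0.6605 + 0.08863) = 0.3509 g → mol O = 0.3509 ÷ 15.999 = 0.02193 mol
Divide by the smallest (0.02193 mol): C 2.507, H 4.009, O 1.000
Multiplying each by 2 gives whole numbers: C 5.01, H 8.02, O 2.00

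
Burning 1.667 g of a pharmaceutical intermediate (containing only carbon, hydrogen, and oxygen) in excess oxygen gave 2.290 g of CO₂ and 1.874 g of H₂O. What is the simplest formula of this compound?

mol C = 2.290 g CO₂ ÷ 44.009 g/mol = 0.052035 mol
mol H = 2 × 1.874 g H₂O ÷ 18.015 g/mol = 0.20805 mol
mass O = 1.667 − (0.62499 + 0.20971) = 0.83230 g → mol O = 0.83230 ÷ 15.999 = 0.052022 mol
Divide by the smallest (0.052022 mol): C 1.000, H 3.999, O 1.000

CH4O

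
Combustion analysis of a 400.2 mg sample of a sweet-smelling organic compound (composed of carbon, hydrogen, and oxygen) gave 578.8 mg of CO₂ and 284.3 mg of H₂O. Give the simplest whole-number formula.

mol C = 0.5788 g CO₂ ÷ 44.009 g/mol = 0.013152 mol
mol H = 2 × 0.2843 g H₂O ÷ 18.015 g/mol = 0.031563 mol
mass O = 0.4002 − (0.15797 + 0.031815) = 0.21042 g → mol O = 0.21042 ÷ 15.999 = 0.013152 mol
Divide by the smallest (0.013152 mol): C 1.000, H 2.400, O 1.000
Multiplying each by 5 gives whole numbers: C 5.00, H 12.00, O 5.00

C5H12O5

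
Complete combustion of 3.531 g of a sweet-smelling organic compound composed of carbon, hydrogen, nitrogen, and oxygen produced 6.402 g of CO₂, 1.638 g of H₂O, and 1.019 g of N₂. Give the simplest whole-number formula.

mol C = 6.402 g CO₂ ÷ 44.009 g/mol = 0.14547 mol
mol H = 2 × 1.638 g H₂O ÷ 18.015 g/mol = 0.18185 mol
mol N = 2 × 1.019 g N₂ ÷ 28.014 g/mol = 0.072749 mol
mass O = 3.531 − (1.7472 + 0.18330 + 1.0190) = 0.58145 g → mol O = 0.58145 ÷ 15.999 = 0.036343 mol
Divide by the smallest (0.036343 mol): C 4.003, H 5.004, N 2.002, O 1.000

C4H5N2O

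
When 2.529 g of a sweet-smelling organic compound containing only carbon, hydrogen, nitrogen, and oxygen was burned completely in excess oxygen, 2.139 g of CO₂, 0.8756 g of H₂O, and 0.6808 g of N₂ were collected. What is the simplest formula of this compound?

mol C = 2.139 g CO₂ ÷ 44.009 g/mol = 0.048604 mol
mol H = 2 × 0.8756 g H₂O ÷ 18.015 g/mol = 0.097208 mol
mol N = 2 × 0.6808 g N₂ ÷ 28.014 g/mol = 0.048604 mol
mass O = 2.529 − (0.58378 + 0.097986 + 0.68080) = 1.1664 g → mol O = 1.1664 ÷ 15.999 = 0.072907 mol
Divide by the smallest (0.048604 mol): C 1.000, H 2.000, N 1.000, O 1.500
Multiplying each by 2 gives whole numbers: C 2.00, H 4.00, N 2.00, O 3.00

C2H4N2O3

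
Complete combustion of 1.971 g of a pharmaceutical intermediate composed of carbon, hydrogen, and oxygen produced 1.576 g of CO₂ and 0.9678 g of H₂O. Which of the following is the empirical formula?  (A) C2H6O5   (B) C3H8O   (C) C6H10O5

(A) C2H6O5

mol C = 1.576 g CO₂ ÷ 44.009 g/mol = 0.035811 mol
mol H = 2 × 0.9678 g H₂O ÷ 18.015 g/mol = 0.10744 mol
mass O = 1.971 − (0.43012 + 0.10830) = 1.4326 g → mol O = 1.4326 ÷ 15.999 = 0.089541 mol
Divide by the smallest (0.035811 mol): C 1.000, H 3.000, O 2.500
Multiplying each by 2 gives whole numbers: C 2.00, H 6.00, O 5.00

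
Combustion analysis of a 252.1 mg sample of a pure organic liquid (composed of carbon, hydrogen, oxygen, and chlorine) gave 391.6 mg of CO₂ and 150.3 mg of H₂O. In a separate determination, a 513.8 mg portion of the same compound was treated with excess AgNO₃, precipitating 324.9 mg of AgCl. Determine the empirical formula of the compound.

C8H15ClO5

mol C = 0.3916 g CO₂ ÷ 44.009 g/mol = 0.0088982 mol
mol H = 2 × 0.1503 g H₂O ÷ 18.015 g/mol = 0.016686 mol
From the AgCl data: mol Cl per gram of compound = (0.3249 ÷ 143.318) ÷ 0.5138 = 0.0044122 mol/g, so in the 0.2521 g combustion sample mol Cl = 0.0011123 mol
mass O = 0.2521 − (0.10688 + 0.016820 + 0.039432) = 0.088973 g → mol O = 0.088973 ÷ 15.999 = 0.0055611 mol
Divide by the smallest (0.0011123 mol): C 8.000, H 15.001, Cl 1.000, O 5.000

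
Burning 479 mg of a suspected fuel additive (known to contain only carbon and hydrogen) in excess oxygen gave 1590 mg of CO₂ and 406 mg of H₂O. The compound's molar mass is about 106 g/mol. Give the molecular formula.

mol C = 1.59 g CO₂ ÷ 44.009 g/mol = 0.03613 mol
mol H = 2 × 0.406 g H₂O ÷ 18.015 g/mol = 0.04507 mol
Divide by the smallest (0.03613 mol): C 1.000, H 1.248
Multiplying each by 4 gives whole numbers: C 4.00, H 4.99
Empirical formula: C4H5
Empirical-formula mass = 53.08 g/mol; 106 ÷ 53.08 ≈ 2, so the molecular formula is C8H10.

C8H10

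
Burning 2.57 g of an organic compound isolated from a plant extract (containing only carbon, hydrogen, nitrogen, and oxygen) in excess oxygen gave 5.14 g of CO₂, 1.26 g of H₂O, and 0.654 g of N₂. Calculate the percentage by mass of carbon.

mol C = 5.14 g CO₂ ÷ 44.009 g/mol = 0.1168 mol
mol H = 2 × 1.26 g H₂O ÷ 18.015 g/mol = 0.1399 mol
mol N = 2 × 0.654 g N₂ ÷ 28.014 g/mol = 0.04669 mol
mass O = 2.57 − (1.403 + 0.1410 + 0.6540) = 0.3722 g → mol O = 0.3722 ÷ 15.999 = 0.02326 mol
mass % C = 1.403 g ÷ 2.57 g × 100%

54.6%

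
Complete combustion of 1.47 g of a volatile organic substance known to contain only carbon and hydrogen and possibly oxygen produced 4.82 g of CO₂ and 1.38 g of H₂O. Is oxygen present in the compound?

mol C = 4.82 g CO₂ ÷ 44.009 g/mol = 0.1095 mol
mol H = 2 × 1.38 g H₂O ÷ 18.015 g/mol = 0.1532 mol
C and H together account for 1.470 g — essentially the entire 1.47 g sample — so the compound contains no oxygen.

no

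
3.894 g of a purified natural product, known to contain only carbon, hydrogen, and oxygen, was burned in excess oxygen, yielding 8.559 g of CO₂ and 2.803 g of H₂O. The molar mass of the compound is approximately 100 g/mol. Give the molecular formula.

mol C = 8.559 g CO₂ ÷ 44.009 g/mol = 0.19448 mol
mol H = 2 × 2.803 g H₂O ÷ 18.015 g/mol = 0.31119 mol
mass O = 3.894 − (2.3359 + 0.31367) = 1.2444 g → mol O = 1.2444 ÷ 15.999 = 0.077779 mol
Divide by the smallest (0.077779 mol): C 2.500, H 4.001, O 1.000
Multiplying each by 2 gives whole numbers: C 5.00, H 8.00, O 2.00
Empirical formula: C5H8O2
Empirical-formula mass = 100.12 g/mol; 100 ÷ 100.12 ≈ 1, so the molecular formula is C5H8O2.

C5H8O2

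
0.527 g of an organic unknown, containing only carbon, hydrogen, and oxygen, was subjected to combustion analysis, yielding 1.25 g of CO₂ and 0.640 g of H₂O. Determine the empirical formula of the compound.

C4H10O

mol C = 1.25 g CO₂ ÷ 44.009 g/mol = 0.02840 mol
mol H = 2 × 0.640 g H₂O ÷ 18.015 g/mol = 0.07105 mol
mass O = 0.527 − (0.3412 + 0.07162) = 0.1142 g → mol O = 0.1142 ÷ 15.999 = 0.007140 mol
Divide by the smallest (0.007140 mol): C 3.978, H 9.952, O 1.000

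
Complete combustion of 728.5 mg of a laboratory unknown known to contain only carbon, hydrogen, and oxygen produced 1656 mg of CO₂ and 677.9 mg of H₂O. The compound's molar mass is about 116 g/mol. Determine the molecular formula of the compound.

C6H12O2

mol C = 1.656 g CO₂ ÷ 44.009 g/mol = 0.037629 mol
mol H = 2 × 0.6779 g H₂O ÷ 18.015 g/mol = 0.075260 mol
mass O = 0.7285 − (0.45196 + 0.075862) = 0.20068 g → mol O = 0.20068 ÷ 15.999 = 0.012543 mol
Divide by the smallest (0.012543 mol): C 3.000, H 6.000, O 1.000
Empirical formula: C3H6O
Empirical-formula mass = 58.08 g/mol; 116 ÷ 58.08 ≈ 2, so the molecular formula is C6H12O2.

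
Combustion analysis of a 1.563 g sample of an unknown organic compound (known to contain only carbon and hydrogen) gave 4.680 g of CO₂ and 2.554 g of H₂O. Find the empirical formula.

C3H8

mol C = 4.680 g CO₂ ÷ 44.009 g/mol = 0.10634 mol
mol H = 2 × 2.554 g H₂O ÷ 18.015 g/mol = 0.28354 mol
Divide by the smallest (0.10634 mol): C 1.000, H 2.666
Multiplying each by 3 gives whole numbers: C 3.00, H 8.00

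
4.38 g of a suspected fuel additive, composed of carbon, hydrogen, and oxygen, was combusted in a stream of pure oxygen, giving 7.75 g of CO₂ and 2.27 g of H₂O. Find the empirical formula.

C7H10O5

mol C = 7.75 g CO₂ ÷ 44.009 g/mol = 0.1761 mol
mol H = 2 × 2.27 g H₂O ÷ 18.015 g/mol = 0.2520 mol
mass O = 4.38 − (2.115 + 0.2540) = 2.011 g → mol O = 2.011 ÷ 15.999 = 0.1257 mol
Divide by the smallest (0.1257 mol): C 1.401, H 2.005, O 1.000
Multiplying each by 5 gives whole numbers: C 7.01, H 10.03, O 5.00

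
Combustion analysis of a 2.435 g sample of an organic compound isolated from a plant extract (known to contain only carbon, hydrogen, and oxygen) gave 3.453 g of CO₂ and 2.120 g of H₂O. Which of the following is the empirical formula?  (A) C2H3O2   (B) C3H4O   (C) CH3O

mol C = 3.453 g CO₂ ÷ 44.009 g/mol = 0.078461 mol
mol H = 2 × 2.120 g H₂O ÷ 18.015 g/mol = 0.23536 mol
mass O = 2.435 − (0.94240 + 0.23724) = 1.2554 g → mol O = 1.2554 ÷ 15.999 = 0.078465 mol
Divide by the smallest (0.078461 mol): C 1.000, H 3.000, O 1.000

(C) CH3O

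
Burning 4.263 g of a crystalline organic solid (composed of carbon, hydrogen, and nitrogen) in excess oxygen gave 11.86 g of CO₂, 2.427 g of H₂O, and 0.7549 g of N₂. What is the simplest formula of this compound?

C5H5N

mol C = 11.86 g CO₂ ÷ 44.009 g/mol = 0.26949 mol
mol H = 2 × 2.427 g H₂O ÷ 18.015 g/mol = 0.26944 mol
mol N = 2 × 0.7549 g N₂ ÷ 28.014 g/mol = 0.053894 mol
Divide by the smallest (0.053894 mol): C 5.000, H 4.999, N 1.000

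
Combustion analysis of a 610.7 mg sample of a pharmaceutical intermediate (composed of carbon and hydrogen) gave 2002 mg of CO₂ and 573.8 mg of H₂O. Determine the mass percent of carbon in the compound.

mol C = 2.002 g CO₂ ÷ 44.009 g/mol = 0.045491 mol
mol H = 2 × 0.5738 g H₂O ÷ 18.015 g/mol = 0.063702 mol
mass % C = 0.54639 g ÷ 0.6107 g × 100%

89.47%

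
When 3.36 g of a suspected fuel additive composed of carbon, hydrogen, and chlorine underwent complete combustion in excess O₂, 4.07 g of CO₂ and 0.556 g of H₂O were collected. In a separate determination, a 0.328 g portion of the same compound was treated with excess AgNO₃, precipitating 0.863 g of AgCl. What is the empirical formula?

C3H2Cl2

mol C = 4.07 g CO₂ ÷ 44.009 g/mol = 0.09248 mol
mol H = 2 × 0.556 g H₂O ÷ 18.015 g/mol = 0.06173 mol
From the AgCl data: mol Cl per gram of compound = (0.863 ÷ 143.318) ÷ 0.328 = 0.01836 mol/g, so in the 3.36 g combustion sample mol Cl = 0.06168 mol
Divide by the smallest (0.06168 mol): C 1.499, H 1.001, Cl 1.000
Multiplying each by 2 gives whole numbers: C 3.00, H 2.00, Cl 2.00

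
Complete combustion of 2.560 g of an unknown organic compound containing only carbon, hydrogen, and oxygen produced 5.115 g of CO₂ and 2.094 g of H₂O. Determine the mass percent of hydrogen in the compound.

mol C = 5.115 g CO₂ ÷ 44.009 g/mol = 0.11623 mol
mol H = 2 × 2.094 g H₂O ÷ 18.015 g/mol = 0.23247 mol
mass O = 2.560 − (1.3960 + 0.23433) = 0.92967 g → mol O = 0.92967 ÷ 15.999 = 0.058108 mol
mass % H = 0.23433 g ÷ 2.560 g × 100%

9.15%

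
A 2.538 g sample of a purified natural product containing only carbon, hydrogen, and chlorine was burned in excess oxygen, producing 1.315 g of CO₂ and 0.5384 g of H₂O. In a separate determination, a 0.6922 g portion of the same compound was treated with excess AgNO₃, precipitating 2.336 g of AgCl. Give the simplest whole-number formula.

CH2Cl2

mol C = 1.315 g CO₂ ÷ 44.009 g/mol = 0.029880 mol
mol H = 2 × 0.5384 g H₂O ÷ 18.015 g/mol = 0.059772 mol
From the AgCl data: mol Cl per gram of compound = (2.336 ÷ 143.318) ÷ 0.6922 = 0.023547 mol/g, so in the 2.538 g combustion sample mol Cl = 0.059763 mol
Divide by the smallest (0.029880 mol): C 1.000, H 2.000, Cl 2.000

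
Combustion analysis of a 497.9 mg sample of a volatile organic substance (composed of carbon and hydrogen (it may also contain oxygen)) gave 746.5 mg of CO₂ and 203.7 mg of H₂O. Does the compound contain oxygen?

yes

mol C = 0.7465 g CO₂ ÷ 44.009 g/mol = 0.016962 mol
mol H = 2 × 0.2037 g H₂O ÷ 18.015 g/mol = 0.022614 mol
C and H account for only 0.22653 g of the 0.4979 g sample; the remaining 0.27137 g must be oxygen.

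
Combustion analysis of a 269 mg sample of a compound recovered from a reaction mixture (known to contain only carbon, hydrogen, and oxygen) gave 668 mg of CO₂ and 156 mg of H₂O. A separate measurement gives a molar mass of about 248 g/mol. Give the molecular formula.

mol C = 0.668 g CO₂ ÷ 44.009 g/mol = 0.01518 mol
mol H = 2 × 0.156 g H₂O ÷ 18.015 g/mol = 0.01732 mol
mass O = 0.269 − (0.1823 + 0.01746) = 0.06923 g → mol O = 0.06923 ÷ 15.999 = 0.004327 mol
Divide by the smallest (0.004327 mol): C 3.508, H 4.002, O 1.000
Multiplying each by 2 gives whole numbers: C 7.02, H 8.00, O 2.00
Empirical formula: C7H8O2
Empirical-formula mass = 124.14 g/mol; 248 ÷ 124.14 ≈ 2, so the molecular formula is C14H16O4.

C14H16O4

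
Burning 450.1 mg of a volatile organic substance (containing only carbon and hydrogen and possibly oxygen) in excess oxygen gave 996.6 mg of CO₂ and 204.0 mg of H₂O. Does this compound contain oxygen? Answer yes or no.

mol C = 0.9966 g CO₂ ÷ 44.009 g/mol = 0.022645 mol
mol H = 2 × 0.2040 g H₂O ÷ 18.015 g/mol = 0.022648 mol
C and H account for only 0.29482 g of the 0.4501 g sample; the remaining 0.15528 g must be oxygen.

yes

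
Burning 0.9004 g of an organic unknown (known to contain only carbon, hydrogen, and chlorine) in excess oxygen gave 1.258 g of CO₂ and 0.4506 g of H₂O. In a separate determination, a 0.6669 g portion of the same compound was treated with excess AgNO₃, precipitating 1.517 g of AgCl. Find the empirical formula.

mol C = 1.258 g CO₂ ÷ 44.009 g/mol = 0.028585 mol
mol H = 2 × 0.4506 g H₂O ÷ 18.015 g/mol = 0.050025 mol
From the AgCl data: mol Cl per gram of compound = (1.517 ÷ 143.318) ÷ 0.6669 = 0.015872 mol/g, so in the 0.9004 g combustion sample mol Cl = 0.014291 mol
Divide by the smallest (0.014291 mol): C 2.000, H 3.500, Cl 1.000
Multiplying each by 2 gives whole numbers: C 4.00, H 7.00, Cl 2.00

C4H7Cl2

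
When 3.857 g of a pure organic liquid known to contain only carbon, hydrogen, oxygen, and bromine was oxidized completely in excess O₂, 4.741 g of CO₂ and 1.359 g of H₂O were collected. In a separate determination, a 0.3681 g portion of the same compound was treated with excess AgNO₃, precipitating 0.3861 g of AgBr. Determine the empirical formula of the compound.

C5H7BrO2

mol C = 4.741 g CO₂ ÷ 44.009 g/mol = 0.10773 mol
mol H = 2 × 1.359 g H₂O ÷ 18.015 g/mol = 0.15087 mol
From the AgBr data: mol Br per gram of compound = (0.3861 ÷ 187.772) ÷ 0.3681 = 0.0055860 mol/g, so in the 3.857 g combustion sample mol Br = 0.021545 mol
mass O = 3.857 − (1.2939 + 0.15208 + 1.7216) = 0.68944 g → mol O = 0.68944 ÷ 15.999 = 0.043093 mol
Divide by the smallest (0.021545 mol): C 5.000, H 7.003, Br 1.000, O 2.000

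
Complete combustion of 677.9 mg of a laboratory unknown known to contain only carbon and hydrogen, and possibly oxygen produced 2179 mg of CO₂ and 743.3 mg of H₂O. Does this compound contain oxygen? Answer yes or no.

no

mol C = 2.179 g CO₂ ÷ 44.009 g/mol = 0.049513 mol
mol H = 2 × 0.7433 g H₂O ÷ 18.015 g/mol = 0.082520 mol
C and H together account for 0.67788 g — essentially the entire 0.6779 g sample — so the compound contains no oxygen.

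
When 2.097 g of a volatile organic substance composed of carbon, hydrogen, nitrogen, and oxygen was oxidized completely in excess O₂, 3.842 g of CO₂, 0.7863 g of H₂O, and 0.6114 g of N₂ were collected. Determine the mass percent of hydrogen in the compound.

mol C = 3.842 g CO₂ ÷ 44.009 g/mol = 0.087300 mol
mol H = 2 × 0.7863 g H₂O ÷ 18.015 g/mol = 0.087294 mol
mol N = 2 × 0.6114 g N₂ ÷ 28.014 g/mol = 0.043650 mol
mass O = 2.097 − (1.0486 + 0.087992 + 0.61140) = 0.34904 g → mol O = 0.34904 ÷ 15.999 = 0.021817 mol
mass % H = 0.087992 g ÷ 2.097 g × 100%

4.20%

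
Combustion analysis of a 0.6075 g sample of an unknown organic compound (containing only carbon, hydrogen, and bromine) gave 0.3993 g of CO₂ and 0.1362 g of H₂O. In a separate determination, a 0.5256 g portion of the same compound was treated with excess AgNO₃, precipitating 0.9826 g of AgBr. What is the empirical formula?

C3H5Br2

mol C = 0.3993 g CO₂ ÷ 44.009 g/mol = 0.0090731 mol
mol H = 2 × 0.1362 g H₂O ÷ 18.015 g/mol = 0.015121 mol
From the AgBr data: mol Br per gram of compound = (0.9826 ÷ 187.772) ÷ 0.5256 = 0.0099561 mol/g, so in the 0.6075 g combustion sample mol Br = 0.0060483 mol
Divide by the smallest (0.0060483 mol): C 1.500, H 2.500, Br 1.000
Multiplying each by 2 gives whole numbers: C 3.00, H 5.00, Br 2.00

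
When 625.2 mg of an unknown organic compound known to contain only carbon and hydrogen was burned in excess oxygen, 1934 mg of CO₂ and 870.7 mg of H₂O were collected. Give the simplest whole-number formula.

C5H11

mol C = 1.934 g CO₂ ÷ 44.009 g/mol = 0.043946 mol
mol H = 2 × 0.8707 g H₂O ÷ 18.015 g/mol = 0.096664 mol
Divide by the smallest (0.043946 mol): C 1.000, H 2.200
Multiplying each by 5 gives whole numbers: C 5.00, H 11.00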